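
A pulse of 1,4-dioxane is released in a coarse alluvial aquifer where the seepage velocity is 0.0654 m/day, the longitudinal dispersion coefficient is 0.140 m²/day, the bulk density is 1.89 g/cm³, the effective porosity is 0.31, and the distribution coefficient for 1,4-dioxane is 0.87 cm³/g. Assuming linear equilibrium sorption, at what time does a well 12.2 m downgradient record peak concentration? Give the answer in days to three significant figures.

988 days

Retardation factor R = 1 + ρ_b·K_d/n = 1 + 1.89 × 0.87/0.31 = 6.304.
Sorption retards both mechanisms: v_R = v/R = 0.01037 m/day, D_R = D/R = 0.02221 m²/day.
Peak time from v_R²t² + 2D_R t − x² = 0: t = (√(D_R² + v_R²x²) − D_R)/v_R².
√(D_R² + v_R²x²) = √(0.02221² + 0.01037² × 12.2²) = 0.1284; v_R² = 0.0001075.
t = (0.1284 − 0.02221)/0.0001075 = 988 days.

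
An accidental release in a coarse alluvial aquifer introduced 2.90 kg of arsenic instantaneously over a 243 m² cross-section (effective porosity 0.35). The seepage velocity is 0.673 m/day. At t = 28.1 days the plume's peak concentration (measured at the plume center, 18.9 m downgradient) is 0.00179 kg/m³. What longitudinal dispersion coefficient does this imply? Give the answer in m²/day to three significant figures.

At the plume center C_max = M/(n_e·A·√(4πDt)), so D = M²/(4πt·(n_e·A·C_max)²).
n_e·A·C_max = 0.35 × 243 × 0.00179 = 0.1522 kg/m.
D = 2.90²/(4π × 28.1 × 0.1522²) = 1.03 m²/day.

1.03 m²/day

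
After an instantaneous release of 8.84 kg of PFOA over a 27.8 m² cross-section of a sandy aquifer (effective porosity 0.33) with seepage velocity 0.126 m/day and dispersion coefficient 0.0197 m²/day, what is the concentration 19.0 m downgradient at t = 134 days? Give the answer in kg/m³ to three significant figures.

For an instantaneous plane source, C(x,t) = M/(n_e·A·√(4πDt)) · exp(−(x−vt)²/(4Dt)), with n_e·A the pore (flow) area.
Plume center vt = 0.126 × 134 = 16.884 m, so the well at 19.0 m is 2.116 m downgradient of the peak.
√(4πDt) = 5.760 m, giving peak height M/(n_e·A·√(4πDt)) = 8.84/(0.33 × 27.8 × 5.760) = 0.1673 kg/m³.
(x−vt)²/(4Dt) = (2.116)²/(4 × 0.0197 × 134) = 0.4240; exp(−0.4240) = 0.6544.
C = 0.1673 × 0.6544 = 0.109 kg/m³.

0.109 kg/m³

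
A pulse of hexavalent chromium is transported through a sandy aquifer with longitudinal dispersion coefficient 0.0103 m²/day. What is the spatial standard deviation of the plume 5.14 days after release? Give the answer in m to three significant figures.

0.325 m

Dispersive spreading gives a Gaussian with σ² = 2Dt; advection only shifts the center.
σ = √(2 × 0.0103 × 5.14) = 0.325 m.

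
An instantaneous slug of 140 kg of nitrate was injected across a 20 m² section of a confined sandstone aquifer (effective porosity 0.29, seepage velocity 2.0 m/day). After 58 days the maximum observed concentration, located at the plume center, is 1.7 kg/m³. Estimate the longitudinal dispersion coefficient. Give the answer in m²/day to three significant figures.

0.277 m²/day

At the plume center C_max = M/(n_e·A·√(4πDt)), so D = M²/(4πt·(n_e·A·C_max)²).
n_e·A·C_max = 0.29 × 20 × 1.7 = 9.860 kg/m.
D = 140²/(4π × 58 × 9.860²) = 0.277 m²/day.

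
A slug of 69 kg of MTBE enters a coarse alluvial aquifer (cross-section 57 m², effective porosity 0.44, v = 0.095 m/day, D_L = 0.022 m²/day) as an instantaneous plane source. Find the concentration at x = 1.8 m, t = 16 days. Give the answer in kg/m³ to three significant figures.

For an instantaneous plane source, C(x,t) = M/(n_e·A·√(4πDt)) · exp(−(x−vt)²/(4Dt)), with n_e·A the pore (flow) area.
Plume center vt = 0.095 × 16 = 1.52 m, so the well at 1.8 m is 0.28 m downgradient of the peak.
√(4πDt) = 2.103 m, giving peak height M/(n_e·A·√(4πDt)) = 69/(0.44 × 57 × 2.103) = 1.308 kg/m³.
(x−vt)²/(4Dt) = (0.28)²/(4 × 0.022 × 16) = 0.05568; exp(−0.05568) = 0.9458.
C = 1.308 × 0.9458 = 1.24 kg/m³.

1.24 kg/m³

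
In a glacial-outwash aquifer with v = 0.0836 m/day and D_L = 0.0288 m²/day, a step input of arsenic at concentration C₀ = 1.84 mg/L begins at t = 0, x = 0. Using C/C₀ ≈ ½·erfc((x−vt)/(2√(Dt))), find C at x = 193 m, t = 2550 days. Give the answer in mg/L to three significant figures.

1.75 mg/L

For a continuous step input, C/C₀ ≈ ½·erfc((x−vt)/(2√(Dt))).
vt = 0.0836 × 2550 = 213.18 m and 2√(Dt) = 2√(0.0288 × 2550) = 17.14 m.
Argument (x−vt)/(2√(Dt)) = (193 − 213.18)/17.14 = -1.177; ½·erfc(-1.177) = 0.9520.
C = 1.84 × 0.9520 = 1.75 mg/L.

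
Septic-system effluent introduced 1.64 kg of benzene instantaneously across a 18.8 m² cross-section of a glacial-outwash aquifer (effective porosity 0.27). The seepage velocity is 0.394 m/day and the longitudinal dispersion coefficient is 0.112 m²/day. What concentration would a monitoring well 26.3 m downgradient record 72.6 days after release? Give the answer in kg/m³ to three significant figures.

For an instantaneous plane source, C(x,t) = M/(n_e·A·√(4πDt)) · exp(−(x−vt)²/(4Dt)), with n_e·A the pore (flow) area.
Plume center vt = 0.394 × 72.6 = 28.6044 m, so the well at 26.3 m is 2.3044 m upgradient of the peak.
√(4πDt) = 10.11 m, giving peak height M/(n_e·A·√(4πDt)) = 1.64/(0.27 × 18.8 × 10.11) = 0.03196 kg/m³.
(x−vt)²/(4Dt) = (-2.3044)²/(4 × 0.112 × 72.6) = 0.1633; exp(−0.1633) = 0.8493.
C = 0.03196 × 0.8493 = 0.0271 kg/m³.

0.0271 kg/m³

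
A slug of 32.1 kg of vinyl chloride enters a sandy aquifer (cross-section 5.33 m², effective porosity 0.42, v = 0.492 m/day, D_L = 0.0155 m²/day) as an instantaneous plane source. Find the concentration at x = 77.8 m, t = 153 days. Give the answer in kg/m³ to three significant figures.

For an instantaneous plane source, C(x,t) = M/(n_e·A·√(4πDt)) · exp(−(x−vt)²/(4Dt)), with n_e·A the pore (flow) area.
Plume center vt = 0.492 × 153 = 75.276 m, so the well at 77.8 m is 2.524 m downgradient of the peak.
√(4πDt) = 5.459 m, giving peak height M/(n_e·A·√(4πDt)) = 32.1/(0.42 × 5.33 × 5.459) = 2.627 kg/m³.
(x−vt)²/(4Dt) = (2.524)²/(4 × 0.0155 × 153) = 0.6716; exp(−0.6716) = 0.5109.
C = 2.627 × 0.5109 = 1.34 kg/m³.

1.34 kg/m³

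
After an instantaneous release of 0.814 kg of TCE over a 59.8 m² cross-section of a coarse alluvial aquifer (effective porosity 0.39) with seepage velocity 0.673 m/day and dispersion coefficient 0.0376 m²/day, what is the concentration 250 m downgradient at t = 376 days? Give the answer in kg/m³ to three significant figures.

0.00222 kg/m³

For an instantaneous plane source, C(x,t) = M/(n_e·A·√(4πDt)) · exp(−(x−vt)²/(4Dt)), with n_e·A the pore (flow) area.
Plume center vt = 0.673 × 376 = 253.048 m, so the well at 250 m is 3.048 m upgradient of the peak.
√(4πDt) = 13.33 m, giving peak height M/(n_e·A·√(4πDt)) = 0.814/(0.39 × 59.8 × 13.33) = 0.002618 kg/m³.
(x−vt)²/(4Dt) = (-3.048)²/(4 × 0.0376 × 376) = 0.1643; exp(−0.1643) = 0.8485.
C = 0.002618 × 0.8485 = 0.00222 kg/m³.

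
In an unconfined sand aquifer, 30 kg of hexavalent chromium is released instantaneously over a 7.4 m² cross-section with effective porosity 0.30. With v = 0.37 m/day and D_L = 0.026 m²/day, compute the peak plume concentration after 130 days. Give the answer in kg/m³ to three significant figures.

2.07 kg/m³

The peak of an instantaneous 1D plume sits at x = vt; there the Gaussian factor is 1 and C_max = M/(n_e·A·√(4πDt)), where n_e·A is the pore area the mass is dissolved in.
√(4πDt) = √(4π × 0.026 × 130) = 6.517 m, so C_max = 30/(0.30 × 7.4 × 6.517) = 2.07 kg/m³.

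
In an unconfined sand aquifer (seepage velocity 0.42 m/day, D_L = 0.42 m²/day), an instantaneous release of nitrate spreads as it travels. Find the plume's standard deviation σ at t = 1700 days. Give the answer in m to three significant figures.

37.8 m

Dispersive spreading gives a Gaussian with σ² = 2Dt; advection only shifts the center.
σ = √(2 × 0.42 × 1700) = 37.8 m.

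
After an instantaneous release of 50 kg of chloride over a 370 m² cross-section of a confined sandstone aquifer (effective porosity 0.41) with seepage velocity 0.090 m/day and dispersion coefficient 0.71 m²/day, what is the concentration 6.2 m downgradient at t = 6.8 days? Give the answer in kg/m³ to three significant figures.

0.00840 kg/m³

For an instantaneous plane source, C(x,t) = M/(n_e·A·√(4πDt)) · exp(−(x−vt)²/(4Dt)), with n_e·A the pore (flow) area.
Plume center vt = 0.090 × 6.8 = 0.612 m, so the well at 6.2 m is 5.588 m downgradient of the peak.
√(4πDt) = 7.789 m, giving peak height M/(n_e·A·√(4πDt)) = 50/(0.41 × 370 × 7.789) = 0.04232 kg/m³.
(x−vt)²/(4Dt) = (5.588)²/(4 × 0.71 × 6.8) = 1.617; exp(−1.617) = 0.1985.
C = 0.04232 × 0.1985 = 0.00840 kg/m³.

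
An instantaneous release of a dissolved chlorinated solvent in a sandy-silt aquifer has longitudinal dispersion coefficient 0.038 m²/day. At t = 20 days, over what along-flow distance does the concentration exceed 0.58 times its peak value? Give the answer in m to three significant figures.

2.57 m

The plume is Gaussian with σ = √(2Dt) = √(2 × 0.038 × 20) = 1.233 m.
C/C_peak = exp(−Δx²/(2σ²)) = 0.58 ⇒ Δx = σ·√(−2 ln 0.58) = 1.233 × 1.044 = 1.287 m.
Width = 2Δx = 2.57 m.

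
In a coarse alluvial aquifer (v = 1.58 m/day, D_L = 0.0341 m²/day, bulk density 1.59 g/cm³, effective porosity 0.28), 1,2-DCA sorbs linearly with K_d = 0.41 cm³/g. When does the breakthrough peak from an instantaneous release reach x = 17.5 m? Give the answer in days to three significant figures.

36.8 days

Retardation factor R = 1 + ρ_b·K_d/n = 1 + 1.59 × 0.41/0.28 = 3.328.
Sorption retards both mechanisms: v_R = v/R = 0.4748 m/day, D_R = D/R = 0.01025 m²/day.
Peak time from v_R²t² + 2D_R t − x² = 0: t = (√(D_R² + v_R²x²) − D_R)/v_R².
√(D_R² + v_R²x²) = √(0.01025² + 0.4748² × 17.5²) = 8.309; v_R² = 0.2254.
t = (8.309 − 0.01025)/0.2254 = 36.8 days.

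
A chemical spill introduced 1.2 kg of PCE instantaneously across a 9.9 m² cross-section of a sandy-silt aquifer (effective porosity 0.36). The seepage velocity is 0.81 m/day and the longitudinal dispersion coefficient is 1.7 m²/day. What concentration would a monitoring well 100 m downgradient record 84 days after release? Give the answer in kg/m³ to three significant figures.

For an instantaneous plane source, C(x,t) = M/(n_e·A·√(4πDt)) · exp(−(x−vt)²/(4Dt)), with n_e·A the pore (flow) area.
Plume center vt = 0.81 × 84 = 68.04 m, so the well at 100 m is 31.96 m downgradient of the peak.
√(4πDt) = 42.36 m, giving peak height M/(n_e·A·√(4πDt)) = 1.2/(0.36 × 9.9 × 42.36) = 0.007949 kg/m³.
(x−vt)²/(4Dt) = (31.96)²/(4 × 1.7 × 84) = 1.788; exp(−1.788) = 0.1673.
C = 0.007949 × 0.1673 = 0.00133 kg/m³.

0.00133 kg/m³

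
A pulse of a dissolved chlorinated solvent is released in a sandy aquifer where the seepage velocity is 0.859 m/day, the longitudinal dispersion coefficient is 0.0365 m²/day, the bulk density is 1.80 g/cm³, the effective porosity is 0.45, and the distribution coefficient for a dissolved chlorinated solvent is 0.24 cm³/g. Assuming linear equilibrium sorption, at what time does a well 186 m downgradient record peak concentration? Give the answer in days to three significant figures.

424 days

Retardation factor R = 1 + ρ_b·K_d/n = 1 + 1.80 × 0.24/0.45 = 1.960.
Sorption retards both mechanisms: v_R = v/R = 0.4383 m/day, D_R = D/R = 0.01862 m²/day.
Peak time from v_R²t² + 2D_R t − x² = 0: t = (√(D_R² + v_R²x²) − D_R)/v_R².
√(D_R² + v_R²x²) = √(0.01862² + 0.4383² × 186²) = 81.52; v_R² = 0.1921.
t = (81.52 − 0.01862)/0.1921 = 424 days.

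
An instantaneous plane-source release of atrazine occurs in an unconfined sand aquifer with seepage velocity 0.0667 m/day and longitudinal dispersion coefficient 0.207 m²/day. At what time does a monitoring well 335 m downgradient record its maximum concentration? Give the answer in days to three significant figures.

For the 1D instantaneous-source solution, setting ∂C/∂t = 0 at fixed x gives v²t² + 2Dt − x² = 0, so t = (√(D² + v²x²) − D)/v².
√(D² + v²x²) = √(0.207² + 0.0667² × 335²) = 22.35; v² = 0.00444889.
t = (22.35 − 0.207)/0.00444889 = 4980 days (vs. the pure-advection estimate x/v = 5020 d).

4980 days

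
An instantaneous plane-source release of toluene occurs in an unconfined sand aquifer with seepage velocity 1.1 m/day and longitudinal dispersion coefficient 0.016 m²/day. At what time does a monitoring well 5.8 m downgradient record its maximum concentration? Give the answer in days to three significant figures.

5.26 days

For the 1D instantaneous-source solution, setting ∂C/∂t = 0 at fixed x gives v²t² + 2Dt − x² = 0, so t = (√(D² + v²x²) − D)/v².
√(D² + v²x²) = √(0.016² + 1.1² × 5.8²) = 6.380; v² = 1.21.
t = (6.380 − 0.016)/1.21 = 5.26 days (vs. the pure-advection estimate x/v = 5.27 d).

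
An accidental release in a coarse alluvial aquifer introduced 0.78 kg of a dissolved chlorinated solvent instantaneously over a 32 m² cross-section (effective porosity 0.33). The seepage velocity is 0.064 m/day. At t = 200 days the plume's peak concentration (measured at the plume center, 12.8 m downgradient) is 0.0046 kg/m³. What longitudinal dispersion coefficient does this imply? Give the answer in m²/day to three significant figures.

0.103 m²/day

At the plume center C_max = M/(n_e·A·√(4πDt)), so D = M²/(4πt·(n_e·A·C_max)²).
n_e·A·C_max = 0.33 × 32 × 0.0046 = 0.04858 kg/m.
D = 0.78²/(4π × 200 × 0.04858²) = 0.103 m²/day.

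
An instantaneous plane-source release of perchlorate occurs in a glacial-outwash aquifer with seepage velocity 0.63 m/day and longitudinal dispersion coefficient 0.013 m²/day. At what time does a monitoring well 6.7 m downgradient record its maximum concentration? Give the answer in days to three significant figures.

For the 1D instantaneous-source solution, setting ∂C/∂t = 0 at fixed x gives v²t² + 2Dt − x² = 0, so t = (√(D² + v²x²) − D)/v².
√(D² + v²x²) = √(0.013² + 0.63² × 6.7²) = 4.221; v² = 0.3969.
t = (4.221 − 0.013)/0.3969 = 10.6 days (vs. the pure-advection estimate x/v = 10.6 d).

10.6 days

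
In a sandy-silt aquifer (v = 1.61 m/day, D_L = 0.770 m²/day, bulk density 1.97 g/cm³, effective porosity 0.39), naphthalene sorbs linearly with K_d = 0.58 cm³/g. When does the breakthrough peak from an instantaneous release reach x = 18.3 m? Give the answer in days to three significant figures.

Retardation factor R = 1 + ρ_b·K_d/n = 1 + 1.97 × 0.58/0.39 = 3.930.
Sorption retards both mechanisms: v_R = v/R = 0.4097 m/day, D_R = D/R = 0.1959 m²/day.
Peak time from v_R²t² + 2D_R t − x² = 0: t = (√(D_R² + v_R²x²) − D_R)/v_R².
√(D_R² + v_R²x²) = √(0.1959² + 0.4097² × 18.3²) = 7.500; v_R² = 0.1679.
t = (7.500 − 0.1959)/0.1679 = 43.5 days.

43.5 days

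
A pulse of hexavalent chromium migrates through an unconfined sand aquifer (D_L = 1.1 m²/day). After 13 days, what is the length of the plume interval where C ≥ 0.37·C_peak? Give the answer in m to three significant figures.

The plume is Gaussian with σ = √(2Dt) = √(2 × 1.1 × 13) = 5.348 m.
C/C_peak = exp(−Δx²/(2σ²)) = 0.37 ⇒ Δx = σ·√(−2 ln 0.37) = 5.348 × 1.410 = 7.541 m.
Width = 2Δx = 15.1 m.

15.1 m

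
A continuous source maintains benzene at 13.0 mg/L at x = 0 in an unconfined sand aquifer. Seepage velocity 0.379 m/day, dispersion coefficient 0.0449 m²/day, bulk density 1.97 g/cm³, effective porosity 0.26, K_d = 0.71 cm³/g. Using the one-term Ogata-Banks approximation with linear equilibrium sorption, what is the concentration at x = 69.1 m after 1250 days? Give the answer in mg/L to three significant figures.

Retardation factor R = 1 + ρ_b·K_d/n = 1 + 1.97 × 0.71/0.26 = 6.380.
Sorption retards both mechanisms: v_R = v/R = 0.05940 m/day, D_R = D/R = 0.007038 m²/day.
v_R·t = 0.05940 × 1250 = 74.25 m; 2√(D_R t) = 5.932 m; argument = (69.1 − 74.25)/5.932 = -0.8682.
C = C₀ × ½·erfc(-0.8682) = 13.0 × 0.8902 = 11.6 mg/L.

11.6 mg/L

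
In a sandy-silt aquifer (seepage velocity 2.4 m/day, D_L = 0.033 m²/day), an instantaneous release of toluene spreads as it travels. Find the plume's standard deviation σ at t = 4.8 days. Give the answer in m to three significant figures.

0.563 m

Dispersive spreading gives a Gaussian with σ² = 2Dt; advection only shifts the center.
σ = √(2 × 0.033 × 4.8) = 0.563 m.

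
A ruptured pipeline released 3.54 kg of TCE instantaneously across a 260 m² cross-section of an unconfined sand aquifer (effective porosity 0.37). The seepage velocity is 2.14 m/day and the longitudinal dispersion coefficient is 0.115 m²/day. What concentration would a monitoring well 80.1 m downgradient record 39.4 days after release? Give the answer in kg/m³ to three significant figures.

For an instantaneous plane source, C(x,t) = M/(n_e·A·√(4πDt)) · exp(−(x−vt)²/(4Dt)), with n_e·A the pore (flow) area.
Plume center vt = 2.14 × 39.4 = 84.316 m, so the well at 80.1 m is 4.216 m upgradient of the peak.
√(4πDt) = 7.546 m, giving peak height M/(n_e·A·√(4πDt)) = 3.54/(0.37 × 260 × 7.546) = 0.004877 kg/m³.
(x−vt)²/(4Dt) = (-4.216)²/(4 × 0.115 × 39.4) = 0.9807; exp(−0.9807) = 0.3750.
C = 0.004877 × 0.3750 = 0.00183 kg/m³.

0.00183 kg/m³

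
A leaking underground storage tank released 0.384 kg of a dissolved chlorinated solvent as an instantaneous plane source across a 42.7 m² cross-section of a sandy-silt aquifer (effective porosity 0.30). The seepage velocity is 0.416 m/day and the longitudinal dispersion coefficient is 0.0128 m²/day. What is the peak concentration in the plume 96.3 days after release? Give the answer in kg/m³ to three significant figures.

0.00762 kg/m³

The peak of an instantaneous 1D plume sits at x = vt; there the Gaussian factor is 1 and C_max = M/(n_e·A·√(4πDt)), where n_e·A is the pore area the mass is dissolved in.
√(4πDt) = √(4π × 0.0128 × 96.3) = 3.936 m, so C_max = 0.384/(0.30 × 42.7 × 3.936) = 0.00762 kg/m³.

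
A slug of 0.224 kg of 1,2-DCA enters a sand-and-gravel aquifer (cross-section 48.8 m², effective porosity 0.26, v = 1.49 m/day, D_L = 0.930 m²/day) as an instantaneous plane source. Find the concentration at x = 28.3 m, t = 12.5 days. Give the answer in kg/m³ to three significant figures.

For an instantaneous plane source, C(x,t) = M/(n_e·A·√(4πDt)) · exp(−(x−vt)²/(4Dt)), with n_e·A the pore (flow) area.
Plume center vt = 1.49 × 12.5 = 18.625 m, so the well at 28.3 m is 9.675 m downgradient of the peak.
√(4πDt) = 12.09 m, giving peak height M/(n_e·A·√(4πDt)) = 0.224/(0.26 × 48.8 × 12.09) = 0.001460 kg/m³.
(x−vt)²/(4Dt) = (9.675)²/(4 × 0.930 × 12.5) = 2.013; exp(−2.013) = 0.1336.
C = 0.001460 × 0.1336 = 0.000195 kg/m³.

0.000195 kg/m³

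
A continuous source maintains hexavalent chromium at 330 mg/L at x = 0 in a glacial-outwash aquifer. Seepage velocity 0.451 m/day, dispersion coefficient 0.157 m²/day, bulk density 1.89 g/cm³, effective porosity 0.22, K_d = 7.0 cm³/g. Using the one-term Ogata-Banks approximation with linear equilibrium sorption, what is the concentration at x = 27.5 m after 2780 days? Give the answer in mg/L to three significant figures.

10.6 mg/L

Retardation factor R = 1 + ρ_b·K_d/n = 1 + 1.89 × 7.0/0.22 = 61.14.
Sorption retards both mechanisms: v_R = v/R = 0.007377 m/day, D_R = D/R = 0.002568 m²/day.
v_R·t = 0.007377 × 2780 = 20.50806 m; 2√(D_R t) = 5.344 m; argument = (27.5 − 20.50806)/5.344 = 1.308.
C = C₀ × ½·erfc(1.308) = 330 × 0.03217 = 10.6 mg/L.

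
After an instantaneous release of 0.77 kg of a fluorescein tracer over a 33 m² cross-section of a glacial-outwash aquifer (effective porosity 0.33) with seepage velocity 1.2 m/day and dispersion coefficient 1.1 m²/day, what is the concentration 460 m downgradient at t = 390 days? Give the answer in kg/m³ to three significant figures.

For an instantaneous plane source, C(x,t) = M/(n_e·A·√(4πDt)) · exp(−(x−vt)²/(4Dt)), with n_e·A the pore (flow) area.
Plume center vt = 1.2 × 390 = 468 m, so the well at 460 m is 8 m upgradient of the peak.
√(4πDt) = 73.42 m, giving peak height M/(n_e·A·√(4πDt)) = 0.77/(0.33 × 33 × 73.42) = 0.0009630 kg/m³.
(x−vt)²/(4Dt) = (-8)²/(4 × 1.1 × 390) = 0.03730; exp(−0.03730) = 0.9634.
C = 0.0009630 × 0.9634 = 0.000928 kg/m³.

0.000928 kg/m³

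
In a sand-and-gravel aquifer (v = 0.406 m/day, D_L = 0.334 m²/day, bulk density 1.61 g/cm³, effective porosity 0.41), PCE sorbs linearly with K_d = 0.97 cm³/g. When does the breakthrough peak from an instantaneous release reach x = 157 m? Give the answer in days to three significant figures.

1850 days

Retardation factor R = 1 + ρ_b·K_d/n = 1 + 1.61 × 0.97/0.41 = 4.809.
Sorption retards both mechanisms: v_R = v/R = 0.08443 m/day, D_R = D/R = 0.06945 m²/day.
Peak time from v_R²t² + 2D_R t − x² = 0: t = (√(D_R² + v_R²x²) − D_R)/v_R².
√(D_R² + v_R²x²) = √(0.06945² + 0.08443² × 157²) = 13.26; v_R² = 0.007128.
t = (13.26 − 0.06945)/0.007128 = 1850 days.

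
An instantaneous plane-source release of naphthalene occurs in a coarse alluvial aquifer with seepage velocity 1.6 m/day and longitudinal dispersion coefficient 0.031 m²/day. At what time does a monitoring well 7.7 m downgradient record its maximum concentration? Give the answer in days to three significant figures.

For the 1D instantaneous-source solution, setting ∂C/∂t = 0 at fixed x gives v²t² + 2Dt − x² = 0, so t = (√(D² + v²x²) − D)/v².
√(D² + v²x²) = √(0.031² + 1.6² × 7.7²) = 12.32; v² = 2.56.
t = (12.32 − 0.031)/2.56 = 4.80 days (vs. the pure-advection estimate x/v = 4.81 d).

4.80 days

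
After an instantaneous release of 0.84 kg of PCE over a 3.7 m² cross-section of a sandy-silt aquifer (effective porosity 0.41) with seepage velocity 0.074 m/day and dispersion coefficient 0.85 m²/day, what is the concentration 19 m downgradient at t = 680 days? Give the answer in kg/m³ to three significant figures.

0.00425 kg/m³

For an instantaneous plane source, C(x,t) = M/(n_e·A·√(4πDt)) · exp(−(x−vt)²/(4Dt)), with n_e·A the pore (flow) area.
Plume center vt = 0.074 × 680 = 50.32 m, so the well at 19 m is 31.32 m upgradient of the peak.
√(4πDt) = 85.23 m, giving peak height M/(n_e·A·√(4πDt)) = 0.84/(0.41 × 3.7 × 85.23) = 0.006497 kg/m³.
(x−vt)²/(4Dt) = (-31.32)²/(4 × 0.85 × 680) = 0.4243; exp(−0.4243) = 0.6542.
C = 0.006497 × 0.6542 = 0.00425 kg/m³.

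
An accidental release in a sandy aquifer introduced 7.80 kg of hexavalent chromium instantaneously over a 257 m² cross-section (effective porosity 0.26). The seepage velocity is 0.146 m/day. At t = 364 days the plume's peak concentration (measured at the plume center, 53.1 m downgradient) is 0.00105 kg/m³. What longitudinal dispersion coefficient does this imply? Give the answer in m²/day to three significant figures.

At the plume center C_max = M/(n_e·A·√(4πDt)), so D = M²/(4πt·(n_e·A·C_max)²).
n_e·A·C_max = 0.26 × 257 × 0.00105 = 0.07016 kg/m.
D = 7.80²/(4π × 364 × 0.07016²) = 2.70 m²/day.

2.70 m²/day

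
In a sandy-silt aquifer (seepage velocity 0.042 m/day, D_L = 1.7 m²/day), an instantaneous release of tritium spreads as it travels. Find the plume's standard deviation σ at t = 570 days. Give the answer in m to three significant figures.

44.0 m

Dispersive spreading gives a Gaussian with σ² = 2Dt; advection only shifts the center.
σ = √(2 × 1.7 × 570) = 44.0 m.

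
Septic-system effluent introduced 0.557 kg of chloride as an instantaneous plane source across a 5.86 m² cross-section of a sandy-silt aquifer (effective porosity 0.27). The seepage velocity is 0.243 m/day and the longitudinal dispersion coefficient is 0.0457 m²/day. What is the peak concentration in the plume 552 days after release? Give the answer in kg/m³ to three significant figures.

0.0198 kg/m³

The peak of an instantaneous 1D plume sits at x = vt; there the Gaussian factor is 1 and C_max = M/(n_e·A·√(4πDt)), where n_e·A is the pore area the mass is dissolved in.
√(4πDt) = √(4π × 0.0457 × 552) = 17.80 m, so C_max = 0.557/(0.27 × 5.86 × 17.80) = 0.0198 kg/m³.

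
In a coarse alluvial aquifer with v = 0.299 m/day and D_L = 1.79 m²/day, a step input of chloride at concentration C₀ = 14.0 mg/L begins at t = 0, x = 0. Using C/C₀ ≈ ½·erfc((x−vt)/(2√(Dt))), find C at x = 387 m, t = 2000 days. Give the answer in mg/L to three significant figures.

For a continuous step input, C/C₀ ≈ ½·erfc((x−vt)/(2√(Dt))).
vt = 0.299 × 2000 = 598 m and 2√(Dt) = 2√(1.79 × 2000) = 119.7 m.
Argument (x−vt)/(2√(Dt)) = (387 − 598)/119.7 = -1.763; ½·erfc(-1.763) = 0.9937.
C = 14.0 × 0.9937 = 13.9 mg/L.

13.9 mg/L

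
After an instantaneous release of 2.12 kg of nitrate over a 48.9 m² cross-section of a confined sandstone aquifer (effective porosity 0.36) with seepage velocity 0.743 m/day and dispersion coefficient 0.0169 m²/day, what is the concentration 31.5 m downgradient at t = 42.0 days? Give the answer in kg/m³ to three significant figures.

For an instantaneous plane source, C(x,t) = M/(n_e·A·√(4πDt)) · exp(−(x−vt)²/(4Dt)), with n_e·A the pore (flow) area.
Plume center vt = 0.743 × 42.0 = 31.206 m, so the well at 31.5 m is 0.294 m downgradient of the peak.
√(4πDt) = 2.987 m, giving peak height M/(n_e·A·√(4πDt)) = 2.12/(0.36 × 48.9 × 2.987) = 0.04032 kg/m³.
(x−vt)²/(4Dt) = (0.294)²/(4 × 0.0169 × 42.0) = 0.03044; exp(−0.03044) = 0.9700.
C = 0.04032 × 0.9700 = 0.0391 kg/m³.

0.0391 kg/m³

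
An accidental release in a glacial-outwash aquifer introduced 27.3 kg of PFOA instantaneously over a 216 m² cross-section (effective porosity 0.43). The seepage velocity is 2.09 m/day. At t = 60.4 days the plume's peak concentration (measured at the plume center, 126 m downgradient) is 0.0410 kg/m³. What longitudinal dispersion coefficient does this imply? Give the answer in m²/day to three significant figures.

At the plume center C_max = M/(n_e·A·√(4πDt)), so D = M²/(4πt·(n_e·A·C_max)²).
n_e·A·C_max = 0.43 × 216 × 0.0410 = 3.808 kg/m.
D = 27.3²/(4π × 60.4 × 3.808²) = 0.0677 m²/day.

0.0677 m²/day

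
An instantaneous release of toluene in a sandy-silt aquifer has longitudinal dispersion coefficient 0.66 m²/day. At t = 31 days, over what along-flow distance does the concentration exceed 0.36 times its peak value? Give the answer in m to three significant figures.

18.3 m

The plume is Gaussian with σ = √(2Dt) = √(2 × 0.66 × 31) = 6.397 m.
C/C_peak = exp(−Δx²/(2σ²)) = 0.36 ⇒ Δx = σ·√(−2 ln 0.36) = 6.397 × 1.429 = 9.141 m.
Width = 2Δx = 18.3 m.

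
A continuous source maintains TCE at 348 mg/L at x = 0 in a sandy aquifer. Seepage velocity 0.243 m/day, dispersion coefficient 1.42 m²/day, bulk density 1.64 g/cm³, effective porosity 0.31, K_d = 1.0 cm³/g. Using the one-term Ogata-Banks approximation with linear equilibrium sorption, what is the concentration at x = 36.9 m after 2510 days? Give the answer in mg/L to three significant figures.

Retardation factor R = 1 + ρ_b·K_d/n = 1 + 1.64 × 1.0/0.31 = 6.290.
Sorption retards both mechanisms: v_R = v/R = 0.03863 m/day, D_R = D/R = 0.2258 m²/day.
v_R·t = 0.03863 × 2510 = 96.9613 m; 2√(D_R t) = 47.61 m; argument = (36.9 − 96.9613)/47.61 = -1.262.
C = C₀ × ½·erfc(-1.262) = 348 × 0.9628 = 335 mg/L.

335 mg/L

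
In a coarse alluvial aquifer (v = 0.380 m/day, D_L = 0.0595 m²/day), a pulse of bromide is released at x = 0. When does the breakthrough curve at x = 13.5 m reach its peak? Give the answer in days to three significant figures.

35.1 days

For the 1D instantaneous-source solution, setting ∂C/∂t = 0 at fixed x gives v²t² + 2Dt − x² = 0, so t = (√(D² + v²x²) − D)/v².
√(D² + v²x²) = √(0.0595² + 0.380² × 13.5²) = 5.130; v² = 0.1444.
t = (5.130 − 0.0595)/0.1444 = 35.1 days (vs. the pure-advection estimate x/v = 35.5 d).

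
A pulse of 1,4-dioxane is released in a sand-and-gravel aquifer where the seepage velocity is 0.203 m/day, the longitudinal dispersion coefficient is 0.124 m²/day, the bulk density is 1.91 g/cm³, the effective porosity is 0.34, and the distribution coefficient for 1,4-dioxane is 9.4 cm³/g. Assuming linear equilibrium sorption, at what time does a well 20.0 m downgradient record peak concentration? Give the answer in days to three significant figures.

Retardation factor R = 1 + ρ_b·K_d/n = 1 + 1.91 × 9.4/0.34 = 53.81.
Sorption retards both mechanisms: v_R = v/R = 0.003773 m/day, D_R = D/R = 0.002304 m²/day.
Peak time from v_R²t² + 2D_R t − x² = 0: t = (√(D_R² + v_R²x²) − D_R)/v_R².
√(D_R² + v_R²x²) = √(0.002304² + 0.003773² × 20.0²) = 0.07550; v_R² = 1.424e-05.
t = (0.07550 − 0.002304)/1.424e-05 = 5140 days.

5140 days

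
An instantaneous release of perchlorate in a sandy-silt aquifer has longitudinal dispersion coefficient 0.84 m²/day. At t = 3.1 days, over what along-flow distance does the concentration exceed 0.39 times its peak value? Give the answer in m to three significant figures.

The plume is Gaussian with σ = √(2Dt) = √(2 × 0.84 × 3.1) = 2.282 m.
C/C_peak = exp(−Δx²/(2σ²)) = 0.39 ⇒ Δx = σ·√(−2 ln 0.39) = 2.282 × 1.372 = 3.131 m.
Width = 2Δx = 6.26 m.

6.26 m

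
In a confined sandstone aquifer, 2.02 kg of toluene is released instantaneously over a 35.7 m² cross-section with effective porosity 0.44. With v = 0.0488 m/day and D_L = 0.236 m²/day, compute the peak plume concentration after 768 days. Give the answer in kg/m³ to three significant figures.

The peak of an instantaneous 1D plume sits at x = vt; there the Gaussian factor is 1 and C_max = M/(n_e·A·√(4πDt)), where n_e·A is the pore area the mass is dissolved in.
√(4πDt) = √(4π × 0.236 × 768) = 47.72 m, so C_max = 2.02/(0.44 × 35.7 × 47.72) = 0.00269 kg/m³.

0.00269 kg/m³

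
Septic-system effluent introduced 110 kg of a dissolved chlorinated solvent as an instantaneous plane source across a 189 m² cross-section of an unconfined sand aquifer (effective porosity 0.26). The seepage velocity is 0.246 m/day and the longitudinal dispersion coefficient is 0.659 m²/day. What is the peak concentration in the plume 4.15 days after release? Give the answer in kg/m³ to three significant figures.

0.382 kg/m³

The peak of an instantaneous 1D plume sits at x = vt; there the Gaussian factor is 1 and C_max = M/(n_e·A·√(4πDt)), where n_e·A is the pore area the mass is dissolved in.
√(4πDt) = √(4π × 0.659 × 4.15) = 5.862 m, so C_max = 110/(0.26 × 189 × 5.862) = 0.382 kg/m³.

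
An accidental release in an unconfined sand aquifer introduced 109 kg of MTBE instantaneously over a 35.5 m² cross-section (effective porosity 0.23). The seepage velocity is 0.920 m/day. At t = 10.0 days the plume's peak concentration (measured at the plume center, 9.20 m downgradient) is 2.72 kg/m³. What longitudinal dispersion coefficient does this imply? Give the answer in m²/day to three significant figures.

0.192 m²/day

At the plume center C_max = M/(n_e·A·√(4πDt)), so D = M²/(4πt·(n_e·A·C_max)²).
n_e·A·C_max = 0.23 × 35.5 × 2.72 = 22.21 kg/m.
D = 109²/(4π × 10.0 × 22.21²) = 0.192 m²/day.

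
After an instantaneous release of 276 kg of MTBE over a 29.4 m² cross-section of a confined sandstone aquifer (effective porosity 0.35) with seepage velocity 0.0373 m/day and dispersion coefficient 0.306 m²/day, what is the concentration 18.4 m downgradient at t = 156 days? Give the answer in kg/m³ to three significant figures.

For an instantaneous plane source, C(x,t) = M/(n_e·A·√(4πDt)) · exp(−(x−vt)²/(4Dt)), with n_e·A the pore (flow) area.
Plume center vt = 0.0373 × 156 = 5.8188 m, so the well at 18.4 m is 12.5812 m downgradient of the peak.
√(4πDt) = 24.49 m, giving peak height M/(n_e·A·√(4πDt)) = 276/(0.35 × 29.4 × 24.49) = 1.095 kg/m³.
(x−vt)²/(4Dt) = (12.5812)²/(4 × 0.306 × 156) = 0.8290; exp(−0.8290) = 0.4365.
C = 1.095 × 0.4365 = 0.478 kg/m³.

0.478 kg/m³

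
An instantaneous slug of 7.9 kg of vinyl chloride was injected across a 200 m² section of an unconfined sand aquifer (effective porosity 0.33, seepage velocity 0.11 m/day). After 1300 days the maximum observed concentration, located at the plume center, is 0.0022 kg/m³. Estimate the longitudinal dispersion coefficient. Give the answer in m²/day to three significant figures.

At the plume center C_max = M/(n_e·A·√(4πDt)), so D = M²/(4πt·(n_e·A·C_max)²).
n_e·A·C_max = 0.33 × 200 × 0.0022 = 0.1452 kg/m.
D = 7.9²/(4π × 1300 × 0.1452²) = 0.181 m²/day.

0.181 m²/day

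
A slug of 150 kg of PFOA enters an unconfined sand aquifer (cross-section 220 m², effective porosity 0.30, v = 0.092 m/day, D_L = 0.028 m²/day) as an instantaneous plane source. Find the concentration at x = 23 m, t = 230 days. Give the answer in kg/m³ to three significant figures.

For an instantaneous plane source, C(x,t) = M/(n_e·A·√(4πDt)) · exp(−(x−vt)²/(4Dt)), with n_e·A the pore (flow) area.
Plume center vt = 0.092 × 230 = 21.16 m, so the well at 23 m is 1.84 m downgradient of the peak.
√(4πDt) = 8.996 m, giving peak height M/(n_e·A·√(4πDt)) = 150/(0.30 × 220 × 8.996) = 0.2526 kg/m³.
(x−vt)²/(4Dt) = (1.84)²/(4 × 0.028 × 230) = 0.1314; exp(−0.1314) = 0.8769.
C = 0.2526 × 0.8769 = 0.222 kg/m³.

0.222 kg/m³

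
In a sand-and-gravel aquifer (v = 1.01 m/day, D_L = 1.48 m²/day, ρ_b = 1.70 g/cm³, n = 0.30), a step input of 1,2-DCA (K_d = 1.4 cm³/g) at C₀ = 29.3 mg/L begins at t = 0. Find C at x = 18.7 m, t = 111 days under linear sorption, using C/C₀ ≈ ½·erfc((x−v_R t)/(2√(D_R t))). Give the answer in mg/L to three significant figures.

Retardation factor R = 1 + ρ_b·K_d/n = 1 + 1.70 × 1.4/0.30 = 8.933.
Sorption retards both mechanisms: v_R = v/R = 0.1131 m/day, D_R = D/R = 0.1657 m²/day.
v_R·t = 0.1131 × 111 = 12.5541 m; 2√(D_R t) = 8.577 m; argument = (18.7 − 12.5541)/8.577 = 0.7166.
C = C₀ × ½·erfc(0.7166) = 29.3 × 0.1554 = 4.55 mg/L.

4.55 mg/L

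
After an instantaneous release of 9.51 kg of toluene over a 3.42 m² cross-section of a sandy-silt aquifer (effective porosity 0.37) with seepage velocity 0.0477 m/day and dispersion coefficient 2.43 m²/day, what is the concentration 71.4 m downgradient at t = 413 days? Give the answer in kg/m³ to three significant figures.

For an instantaneous plane source, C(x,t) = M/(n_e·A·√(4πDt)) · exp(−(x−vt)²/(4Dt)), with n_e·A the pore (flow) area.
Plume center vt = 0.0477 × 413 = 19.7001 m, so the well at 71.4 m is 51.6999 m downgradient of the peak.
√(4πDt) = 112.3 m, giving peak height M/(n_e·A·√(4πDt)) = 9.51/(0.37 × 3.42 × 112.3) = 0.06692 kg/m³.
(x−vt)²/(4Dt) = (51.6999)²/(4 × 2.43 × 413) = 0.6658; exp(−0.6658) = 0.5139.
C = 0.06692 × 0.5139 = 0.0344 kg/m³.

0.0344 kg/m³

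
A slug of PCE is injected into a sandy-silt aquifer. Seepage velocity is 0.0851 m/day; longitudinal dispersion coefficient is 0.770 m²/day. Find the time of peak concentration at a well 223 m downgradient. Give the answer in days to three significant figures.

For the 1D instantaneous-source solution, setting ∂C/∂t = 0 at fixed x gives v²t² + 2Dt − x² = 0, so t = (√(D² + v²x²) − D)/v².
√(D² + v²x²) = √(0.770² + 0.0851² × 223²) = 18.99; v² = 0.00724201.
t = (18.99 − 0.770)/0.00724201 = 2520 days (vs. the pure-advection estimate x/v = 2620 d).

2520 days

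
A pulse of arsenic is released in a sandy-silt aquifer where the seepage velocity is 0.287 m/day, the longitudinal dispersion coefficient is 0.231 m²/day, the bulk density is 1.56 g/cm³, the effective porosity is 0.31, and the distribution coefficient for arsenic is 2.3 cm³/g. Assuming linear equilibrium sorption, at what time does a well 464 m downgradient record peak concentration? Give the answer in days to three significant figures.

Retardation factor R = 1 + ρ_b·K_d/n = 1 + 1.56 × 2.3/0.31 = 12.57.
Sorption retards both mechanisms: v_R = v/R = 0.02283 m/day, D_R = D/R = 0.01838 m²/day.
Peak time from v_R²t² + 2D_R t − x² = 0: t = (√(D_R² + v_R²x²) − D_R)/v_R².
√(D_R² + v_R²x²) = √(0.01838² + 0.02283² × 464²) = 10.59; v_R² = 0.0005212.
t = (10.59 − 0.01838)/0.0005212 = 20300 days.

20300 days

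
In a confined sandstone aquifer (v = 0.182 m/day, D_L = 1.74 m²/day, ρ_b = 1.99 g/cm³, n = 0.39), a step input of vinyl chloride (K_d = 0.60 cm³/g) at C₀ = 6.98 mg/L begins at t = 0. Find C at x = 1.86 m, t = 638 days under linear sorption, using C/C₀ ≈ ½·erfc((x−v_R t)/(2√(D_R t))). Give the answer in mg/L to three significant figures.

Retardation factor R = 1 + ρ_b·K_d/n = 1 + 1.99 × 0.60/0.39 = 4.062.
Sorption retards both mechanisms: v_R = v/R = 0.04481 m/day, D_R = D/R = 0.4284 m²/day.
v_R·t = 0.04481 × 638 = 28.58878 m; 2√(D_R t) = 33.06 m; argument = (1.86 − 28.58878)/33.06 = -0.8085.
C = C₀ × ½·erfc(-0.8085) = 6.98 × 0.8736 = 6.10 mg/L.

6.10 mg/L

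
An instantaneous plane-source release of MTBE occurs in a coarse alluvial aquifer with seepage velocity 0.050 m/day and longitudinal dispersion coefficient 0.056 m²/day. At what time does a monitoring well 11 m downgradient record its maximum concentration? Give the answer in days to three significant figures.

199 days

For the 1D instantaneous-source solution, setting ∂C/∂t = 0 at fixed x gives v²t² + 2Dt − x² = 0, so t = (√(D² + v²x²) − D)/v².
√(D² + v²x²) = √(0.056² + 0.050² × 11²) = 0.5528; v² = 0.0025.
t = (0.5528 − 0.056)/0.0025 = 199 days (vs. the pure-advection estimate x/v = 220 d).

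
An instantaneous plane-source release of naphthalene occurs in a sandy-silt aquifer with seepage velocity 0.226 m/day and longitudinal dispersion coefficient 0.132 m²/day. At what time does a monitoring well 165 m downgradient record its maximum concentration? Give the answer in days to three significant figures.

For the 1D instantaneous-source solution, setting ∂C/∂t = 0 at fixed x gives v²t² + 2Dt − x² = 0, so t = (√(D² + v²x²) − D)/v².
√(D² + v²x²) = √(0.132² + 0.226² × 165²) = 37.29; v² = 0.051076.
t = (37.29 − 0.132)/0.051076 = 728 days (vs. the pure-advection estimate x/v = 730 d).

728 days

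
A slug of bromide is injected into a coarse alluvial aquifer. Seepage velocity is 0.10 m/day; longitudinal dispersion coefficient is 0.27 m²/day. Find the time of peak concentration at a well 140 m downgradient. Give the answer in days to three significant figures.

1370 days

For the 1D instantaneous-source solution, setting ∂C/∂t = 0 at fixed x gives v²t² + 2Dt − x² = 0, so t = (√(D² + v²x²) − D)/v².
√(D² + v²x²) = √(0.27² + 0.10² × 140²) = 14.00; v² = 0.01.
t = (14.00 − 0.27)/0.01 = 1370 days (vs. the pure-advection estimate x/v = 1400 d).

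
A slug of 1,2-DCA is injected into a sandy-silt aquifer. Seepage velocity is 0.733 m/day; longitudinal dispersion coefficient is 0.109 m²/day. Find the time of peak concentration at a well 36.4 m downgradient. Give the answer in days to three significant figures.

For the 1D instantaneous-source solution, setting ∂C/∂t = 0 at fixed x gives v²t² + 2Dt − x² = 0, so t = (√(D² + v²x²) − D)/v².
√(D² + v²x²) = √(0.109² + 0.733² × 36.4²) = 26.68; v² = 0.537289.
t = (26.68 − 0.109)/0.537289 = 49.5 days (vs. the pure-advection estimate x/v = 49.7 d).

49.5 days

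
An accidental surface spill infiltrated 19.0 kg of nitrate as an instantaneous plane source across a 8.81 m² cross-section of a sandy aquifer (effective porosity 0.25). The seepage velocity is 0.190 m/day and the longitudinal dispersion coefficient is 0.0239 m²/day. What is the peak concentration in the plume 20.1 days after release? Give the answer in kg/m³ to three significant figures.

The peak of an instantaneous 1D plume sits at x = vt; there the Gaussian factor is 1 and C_max = M/(n_e·A·√(4πDt)), where n_e·A is the pore area the mass is dissolved in.
√(4πDt) = √(4π × 0.0239 × 20.1) = 2.457 m, so C_max = 19.0/(0.25 × 8.81 × 2.457) = 3.51 kg/m³.

3.51 kg/m³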